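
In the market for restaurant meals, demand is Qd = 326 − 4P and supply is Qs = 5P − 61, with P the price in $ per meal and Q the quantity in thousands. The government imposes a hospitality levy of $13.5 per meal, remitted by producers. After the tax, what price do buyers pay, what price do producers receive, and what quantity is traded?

Buyers pay $50.5; producers receive $37; quantity = 124.

Without the tax, 326 − 4P = 5P − 61 gives 9P = 387, so P* = $43 and Q* = 154.
With the tax collected from producers, supply shifts: Qs = 5(P − 13.5) − 61.
New equilibrium: buyers pay $50.5, producers receive $37, Q = 124. (Wedge: Pb − Ps = 13.5.)
The less price-elastic side of the market bears the larger share of a per-unit tax.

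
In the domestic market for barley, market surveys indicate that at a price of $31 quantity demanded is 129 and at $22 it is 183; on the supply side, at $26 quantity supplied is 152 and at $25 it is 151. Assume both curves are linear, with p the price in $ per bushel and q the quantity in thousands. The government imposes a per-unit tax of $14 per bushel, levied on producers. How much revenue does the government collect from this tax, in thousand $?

Demand slope: (183 − 129)/(22 − 31) = -6, so qd = 315 − 6p.
Supply slope: (151 − 152)/(25 − 26) = 1, so qs = p + 126.
Before the tax: set 315 − 6p = p + 126 → p* = $27, q* = 153.
With the tax collected from producers, supply shifts: qs = (p − 14) + 126.
New equilibrium: buyers pay $29, producers receive $15, q = 141. (Wedge: pb − ps = 14.)
Revenue = t · Q = 14 · 141 = $1974.

Tax revenue = $1974 thousand.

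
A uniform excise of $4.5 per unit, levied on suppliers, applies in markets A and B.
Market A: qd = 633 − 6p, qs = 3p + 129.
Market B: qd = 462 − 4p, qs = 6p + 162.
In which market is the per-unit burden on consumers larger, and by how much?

Market B, by $1.2.

Market A: pre-tax p* = $56, q* = 297; post-tax q = 288; per-unit burden on consumers = $1.5.
Market B: pre-tax p* = $30, q* = 342; post-tax q = 331.2; per-unit burden on consumers = $2.7.
Difference: $1.5 vs $2.7 → market B is larger by $1.2.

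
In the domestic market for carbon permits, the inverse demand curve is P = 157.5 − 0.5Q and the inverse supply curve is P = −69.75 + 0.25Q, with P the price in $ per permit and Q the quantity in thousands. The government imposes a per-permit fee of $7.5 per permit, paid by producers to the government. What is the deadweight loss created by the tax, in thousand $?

Rewrite in direct form: Qd = 315 − 2P and Qs = 4P + 279.
Without the tax, 315 − 2P = 4P + 279 gives 6P = 36, so P* = $6 and Q* = 303.
With the tax collected from producers, supply shifts: Qs = 4(P − 7.5) + 279.
Solving gives Q = 293 with buyers paying $11 and producers receiving $3.5 (the $7.5 wedge).
Quantity falls by |ΔQ| = |303 − 293| = 10.
DWL = ½ · t · |ΔQ| = ½ · 7.5 · 10 = $37.5.

Deadweight loss = $37.5 thousand.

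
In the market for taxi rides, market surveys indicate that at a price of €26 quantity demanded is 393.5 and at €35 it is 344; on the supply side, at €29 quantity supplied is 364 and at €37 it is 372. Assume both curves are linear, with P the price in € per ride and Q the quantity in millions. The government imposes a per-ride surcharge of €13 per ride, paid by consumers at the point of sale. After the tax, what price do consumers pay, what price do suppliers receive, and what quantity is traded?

Consumers pay €33; suppliers receive €20; quantity = 355.

Demand slope: (344 − 393.5)/(35 − 26) = -5.5, so Qd = 536.5 − 5.5P.
Supply slope: (372 − 364)/(37 − 29) = 1, so Qs = P + 335.
Without the tax, 536.5 − 5.5P = P + 335 gives 6.5P = 201.5, so P* = €31 and Q* = 366.
With the tax collected from consumers, demand (in seller-price terms) shifts: Qd = 536.5 − 5.5(P + 13).
Solving gives Q = 355 with consumers paying €33 and suppliers receiving €20 (the €13 wedge).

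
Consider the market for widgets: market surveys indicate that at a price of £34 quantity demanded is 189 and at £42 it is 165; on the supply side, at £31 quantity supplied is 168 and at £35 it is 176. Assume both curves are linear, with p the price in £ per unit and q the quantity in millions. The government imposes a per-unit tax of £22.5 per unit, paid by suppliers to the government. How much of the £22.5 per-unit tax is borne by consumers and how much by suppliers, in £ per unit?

Consumers bear £9 per unit; suppliers bear £13.5 per unit.

Demand slope: (165 − 189)/(42 − 34) = -3, so qd = 291 − 3p.
Supply slope: (176 − 168)/(35 − 31) = 2, so qs = 2p + 106.
Without the tax, 291 − 3p = 2p + 106 gives 5p = 185, so p* = £37 and q* = 180.
With the tax collected from suppliers, supply shifts: qs = 2(p − 22.5) + 106.
Solving gives q = 153 with consumers paying £46 and suppliers receiving £23.5 (the £22.5 wedge).
Burden on consumers: £9; on suppliers: £13.5. (They sum to £22.5.)
The less price-elastic side of the market bears the larger share of a per-unit tax.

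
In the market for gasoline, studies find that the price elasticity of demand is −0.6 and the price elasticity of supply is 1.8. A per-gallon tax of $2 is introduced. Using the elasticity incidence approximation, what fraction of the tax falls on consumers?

Consumers' share ≈ 0.75.

Incidence ratio: consumers' share ≈ εs / (εs + |εd|) = 1.8 / (1.8 + 0.6) = 0.75.
Supply is the more elastic side, so consumers bear the larger share.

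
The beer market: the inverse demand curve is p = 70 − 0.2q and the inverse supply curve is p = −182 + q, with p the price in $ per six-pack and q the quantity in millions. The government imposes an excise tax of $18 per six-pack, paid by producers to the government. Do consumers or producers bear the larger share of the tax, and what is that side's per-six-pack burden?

Rewrite in direct form: qd = 350 − 5p and qs = p + 182.
Before the tax: set 350 − 5p = p + 182 → p* = $28, q* = 210.
With the tax collected from producers, supply shifts: qs = (p − 18) + 182.
New equilibrium: consumers pay $31, producers receive $13, q = 195. (Wedge: pb − ps = 18.)
Per-six-pack burden: consumers $3, producers $15.
Producers take the larger share because supply is less price-elastic here (demand slope 5 vs supply slope 1).
The less price-elastic side of the market bears the larger share of a per-unit tax.

Producers bear the larger share: $15 per six-pack.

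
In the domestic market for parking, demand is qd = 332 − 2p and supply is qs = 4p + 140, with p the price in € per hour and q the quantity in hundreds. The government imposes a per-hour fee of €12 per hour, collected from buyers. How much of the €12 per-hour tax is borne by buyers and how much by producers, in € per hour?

Buyers bear €8 per hour; producers bear €4 per hour.

Without the tax, 332 − 2p = 4p + 140 gives 6p = 192, so p* = €32 and q* = 268.
With the tax collected from buyers, demand (in seller-price terms) shifts: qd = 332 − 2(p + 12).
New equilibrium: buyers pay €40, producers receive €28, q = 252. (Wedge: pb − ps = 12.)
Burden on buyers: €8; on producers: €4. (They sum to €12.)
The less price-elastic side of the market bears the larger share of a per-unit tax.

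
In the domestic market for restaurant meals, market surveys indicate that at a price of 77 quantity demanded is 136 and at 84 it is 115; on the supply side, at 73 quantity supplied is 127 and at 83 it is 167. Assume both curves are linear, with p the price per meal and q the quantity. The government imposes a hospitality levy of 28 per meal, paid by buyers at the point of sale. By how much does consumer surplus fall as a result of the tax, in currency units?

Consumer surplus falls by 1840.

Demand slope: (115 − 136)/(84 − 77) = -3, so qd = 367 − 3p.
Supply slope: (167 − 127)/(83 − 73) = 4, so qs = 4p − 165.
Before the tax: set 367 − 3p = 4p − 165 → p* = 76, q* = 139.
With the tax collected from buyers, demand (in seller-price terms) shifts: qd = 367 − 3(p + 28).
Solving gives q = 91 with buyers paying 92 and sellers receiving 64 (the 28 wedge).
ΔCS is the trapezoid between Q = 91 and Q = 139 of height 16: ½ · (139 + 91) · 16 = 1840.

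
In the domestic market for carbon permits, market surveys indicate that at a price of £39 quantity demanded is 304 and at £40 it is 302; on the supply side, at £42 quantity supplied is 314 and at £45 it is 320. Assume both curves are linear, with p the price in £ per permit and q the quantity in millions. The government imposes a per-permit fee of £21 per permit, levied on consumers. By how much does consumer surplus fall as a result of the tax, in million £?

Consumer surplus falls by £3102.75 million.

Demand slope: (302 − 304)/(40 − 39) = -2, so qd = 382 − 2p.
Supply slope: (320 − 314)/(45 − 42) = 2, so qs = 2p + 230.
Before the tax: set 382 − 2p = 2p + 230 → p* = £38, q* = 306.
With the tax collected from consumers, demand (in seller-price terms) shifts: qd = 382 − 2(p + 21).
Solving gives q = 285 with consumers paying £48.5 and sellers receiving £27.5 (the £21 wedge).
ΔCS is the trapezoid between Q = 285 and Q = 306 of height £10.5: ½ · (306 + 285) · 10.5 = £3102.75.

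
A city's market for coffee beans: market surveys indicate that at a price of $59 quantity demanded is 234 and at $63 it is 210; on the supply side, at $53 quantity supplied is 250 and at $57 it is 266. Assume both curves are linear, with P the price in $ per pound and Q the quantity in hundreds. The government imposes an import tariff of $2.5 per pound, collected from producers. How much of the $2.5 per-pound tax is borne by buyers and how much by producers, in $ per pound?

Demand slope: (210 − 234)/(63 − 59) = -6, so Qd = 588 − 6P.
Supply slope: (266 − 250)/(57 − 53) = 4, so Qs = 4P + 38.
Before the tax: set 588 − 6P = 4P + 38 → P* = $55, Q* = 258.
With the tax collected from producers, supply shifts: Qs = 4(P − 2.5) + 38.
New equilibrium: buyers pay $56, producers receive $53.5, Q = 252. (Wedge: Pb − Ps = 2.5.)
Burden on buyers: $1; on producers: $1.5. (They sum to $2.5.)

Buyers bear $1 per pound; producers bear $1.5 per pound.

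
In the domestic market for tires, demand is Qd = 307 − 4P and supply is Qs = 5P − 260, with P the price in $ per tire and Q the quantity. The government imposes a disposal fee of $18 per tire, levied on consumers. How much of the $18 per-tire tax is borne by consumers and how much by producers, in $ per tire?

Consumers bear $10 per tire; producers bear $8 per tire.

Before the tax: set 307 − 4P = 5P − 260 → P* = $63, Q* = 55.
With the tax collected from consumers, demand (in seller-price terms) shifts: Qd = 307 − 4(P + 18).
New equilibrium: consumers pay $73, producers receive $55, Q = 15. (Wedge: Pb − Ps = 18.)
Burden on consumers: $10; on producers: $8. (They sum to $18.)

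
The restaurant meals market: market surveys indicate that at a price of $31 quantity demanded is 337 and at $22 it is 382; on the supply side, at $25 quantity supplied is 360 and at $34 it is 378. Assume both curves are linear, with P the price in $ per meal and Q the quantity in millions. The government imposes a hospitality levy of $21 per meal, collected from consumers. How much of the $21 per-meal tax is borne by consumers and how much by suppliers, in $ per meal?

Demand slope: (382 − 337)/(22 − 31) = -5, so Qd = 492 − 5P.
Supply slope: (378 − 360)/(34 − 25) = 2, so Qs = 2P + 310.
Without the tax, 492 − 5P = 2P + 310 gives 7P = 182, so P* = $26 and Q* = 362.
With the tax collected from consumers, demand (in seller-price terms) shifts: Qd = 492 − 5(P + 21).
Solving gives Q = 332 with consumers paying $32 and suppliers receiving $11 (the $21 wedge).
Burden on consumers: $6; on suppliers: $15. (They sum to $21.)

Consumers bear $6 per meal; suppliers bear $15 per meal.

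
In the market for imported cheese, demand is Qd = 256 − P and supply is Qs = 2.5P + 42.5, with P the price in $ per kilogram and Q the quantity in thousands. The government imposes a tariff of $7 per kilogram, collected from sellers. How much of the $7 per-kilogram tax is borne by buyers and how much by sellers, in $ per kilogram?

Before the tax: set 256 − P = 2.5P + 42.5 → P* = $61, Q* = 195.
With the tax collected from sellers, supply shifts: Qs = 2.5(P − 7) + 42.5.
New equilibrium: buyers pay $66, sellers receive $59, Q = 190. (Wedge: Pb − Ps = 7.)
Burden on buyers: $5; on sellers: $2. (They sum to $7.)
The less price-elastic side of the market bears the larger share of a per-unit tax.

Buyers bear $5 per kilogram; sellers bear $2 per kilogram.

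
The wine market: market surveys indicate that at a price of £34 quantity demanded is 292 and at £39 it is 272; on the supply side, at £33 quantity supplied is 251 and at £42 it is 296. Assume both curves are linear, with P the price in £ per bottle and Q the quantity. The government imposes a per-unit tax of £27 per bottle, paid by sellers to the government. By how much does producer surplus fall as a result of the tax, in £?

Demand slope: (272 − 292)/(39 − 34) = -4, so Qd = 428 − 4P.
Supply slope: (296 − 251)/(42 − 33) = 5, so Qs = 5P + 86.
Before the tax: set 428 − 4P = 5P + 86 → P* = £38, Q* = 276.
With the tax collected from sellers, supply shifts: Qs = 5(P − 27) + 86.
New equilibrium: consumers pay £53, sellers receive £26, Q = 216. (Wedge: Pb − Ps = 27.)
ΔPS is the trapezoid between Q = 216 and Q = 276 of height £12: ½ · (276 + 216) · 12 = £2952.

Producer surplus falls by £2952.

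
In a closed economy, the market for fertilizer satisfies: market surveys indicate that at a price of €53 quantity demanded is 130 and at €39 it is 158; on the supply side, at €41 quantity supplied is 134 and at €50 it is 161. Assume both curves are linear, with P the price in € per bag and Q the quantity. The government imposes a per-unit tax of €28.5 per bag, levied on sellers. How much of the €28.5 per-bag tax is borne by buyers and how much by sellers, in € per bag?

Demand slope: (158 − 130)/(39 − 53) = -2, so Qd = 236 − 2P.
Supply slope: (161 − 134)/(50 − 41) = 3, so Qs = 3P + 11.
Without the tax, 236 − 2P = 3P + 11 gives 5P = 225, so P* = €45 and Q* = 146.
With the tax collected from sellers, supply shifts: Qs = 3(P − 28.5) + 11.
New equilibrium: buyers pay €62.1, sellers receive €33.6, Q = 111.8. (Wedge: Pb − Ps = 28.5.)
Burden on buyers: €17.1; on sellers: €11.4. (They sum to €28.5.)

Buyers bear €17.1 per bag; sellers bear €11.4 per bag.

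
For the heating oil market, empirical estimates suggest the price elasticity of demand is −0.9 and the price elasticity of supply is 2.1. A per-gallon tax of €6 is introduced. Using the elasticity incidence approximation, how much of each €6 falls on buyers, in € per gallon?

Buyers bear ≈ €4.2 per gallon.

Incidence ratio: buyers' share ≈ εs / (εs + |εd|) = 2.1 / (2.1 + 0.9) = 0.7.
So buyers bear ≈ 0.7 × €6 = €4.2; sellers bear €1.8.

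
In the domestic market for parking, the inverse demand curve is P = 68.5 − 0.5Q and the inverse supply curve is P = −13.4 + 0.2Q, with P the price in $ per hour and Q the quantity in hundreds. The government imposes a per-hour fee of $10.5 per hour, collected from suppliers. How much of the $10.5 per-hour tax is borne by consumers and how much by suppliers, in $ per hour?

Rewrite in direct form: Qd = 137 − 2P and Qs = 5P + 67.
Without the tax, 137 − 2P = 5P + 67 gives 7P = 70, so P* = $10 and Q* = 117.
With the tax collected from suppliers, supply shifts: Qs = 5(P − 10.5) + 67.
New equilibrium: consumers pay $17.5, suppliers receive $7, Q = 102. (Wedge: Pb − Ps = 10.5.)
Burden on consumers: $7.5; on suppliers: $3. (They sum to $10.5.)

Consumers bear $7.5 per hour; suppliers bear $3 per hour.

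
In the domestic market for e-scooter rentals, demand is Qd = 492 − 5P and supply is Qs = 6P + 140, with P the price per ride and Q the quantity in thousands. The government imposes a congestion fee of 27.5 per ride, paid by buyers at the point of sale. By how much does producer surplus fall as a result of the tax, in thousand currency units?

Producer surplus falls by 3681.25 thousand.

Before the tax: set 492 − 5P = 6P + 140 → P* = 32, Q* = 332.
With the tax collected from buyers, demand (in seller-price terms) shifts: Qd = 492 − 5(P + 27.5).
Solving gives Q = 257 with buyers paying 47 and suppliers receiving 19.5 (the 27.5 wedge).
ΔPS is the trapezoid between Q = 257 and Q = 332 of height 12.5: ½ · (332 + 257) · 12.5 = 3681.25.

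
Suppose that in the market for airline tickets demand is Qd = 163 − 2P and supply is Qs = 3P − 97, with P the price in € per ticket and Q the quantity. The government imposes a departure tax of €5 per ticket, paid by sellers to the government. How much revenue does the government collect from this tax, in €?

Without the tax, 163 − 2P = 3P − 97 gives 5P = 260, so P* = €52 and Q* = 59.
With the tax collected from sellers, supply shifts: Qs = 3(P − 5) − 97.
Solving gives Q = 53 with buyers paying €55 and sellers receiving €50 (the €5 wedge).
Revenue = t · Q = 5 · 53 = €265.

Tax revenue = €265.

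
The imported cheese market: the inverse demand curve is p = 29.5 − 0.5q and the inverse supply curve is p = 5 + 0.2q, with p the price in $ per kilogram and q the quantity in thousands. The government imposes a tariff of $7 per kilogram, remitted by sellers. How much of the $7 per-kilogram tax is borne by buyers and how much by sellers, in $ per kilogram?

Rewrite in direct form: qd = 59 − 2p and qs = 5p − 25.
Without the tax, 59 − 2p = 5p − 25 gives 7p = 84, so p* = $12 and q* = 35.
With the tax collected from sellers, supply shifts: qs = 5(p − 7) − 25.
New equilibrium: buyers pay $17, sellers receive $10, q = 25. (Wedge: pb − ps = 7.)
Burden on buyers: $5; on sellers: $2. (They sum to $7.)

Buyers bear $5 per kilogram; sellers bear $2 per kilogram.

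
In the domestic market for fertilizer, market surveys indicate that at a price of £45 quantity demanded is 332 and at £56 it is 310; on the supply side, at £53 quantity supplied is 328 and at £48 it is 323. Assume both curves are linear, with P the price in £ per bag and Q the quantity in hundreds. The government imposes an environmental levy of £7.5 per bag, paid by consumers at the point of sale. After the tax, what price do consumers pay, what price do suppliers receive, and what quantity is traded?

Demand slope: (310 − 332)/(56 − 45) = -2, so Qd = 422 − 2P.
Supply slope: (323 − 328)/(48 − 53) = 1, so Qs = P + 275.
Before the tax: set 422 − 2P = P + 275 → P* = £49, Q* = 324.
With the tax collected from consumers, demand (in seller-price terms) shifts: Qd = 422 − 2(P + 7.5).
New equilibrium: consumers pay £51.5, suppliers receive £44, Q = 319. (Wedge: Pb − Ps = 7.5.)
The less price-elastic side of the market bears the larger share of a per-unit tax.

Consumers pay £51.5; suppliers receive £44; quantity = 319.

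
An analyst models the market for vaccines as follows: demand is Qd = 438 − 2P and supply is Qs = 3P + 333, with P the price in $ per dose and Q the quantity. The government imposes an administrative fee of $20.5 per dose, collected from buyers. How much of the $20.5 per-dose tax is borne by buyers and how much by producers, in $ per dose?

Buyers bear $12.3 per dose; producers bear $8.2 per dose.

Without the tax, 438 − 2P = 3P + 333 gives 5P = 105, so P* = $21 and Q* = 396.
With the tax collected from buyers, demand (in seller-price terms) shifts: Qd = 438 − 2(P + 20.5).
Solving gives Q = 371.4 with buyers paying $33.3 and producers receiving $12.8 (the $20.5 wedge).
Burden on buyers: $12.3; on producers: $8.2. (They sum to $20.5.)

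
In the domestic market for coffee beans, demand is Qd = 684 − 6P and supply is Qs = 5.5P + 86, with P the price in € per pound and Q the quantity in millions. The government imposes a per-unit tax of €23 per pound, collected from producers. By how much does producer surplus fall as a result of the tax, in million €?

Producer surplus falls by €4068 million.

Without the tax, 684 − 6P = 5.5P + 86 gives 11.5P = 598, so P* = €52 and Q* = 372.
With the tax collected from producers, supply shifts: Qs = 5.5(P − 23) + 86.
Solving gives Q = 306 with consumers paying €63 and producers receiving €40 (the €23 wedge).
ΔPS is the trapezoid between Q = 306 and Q = 372 of height €12: ½ · (372 + 306) · 12 = €4068.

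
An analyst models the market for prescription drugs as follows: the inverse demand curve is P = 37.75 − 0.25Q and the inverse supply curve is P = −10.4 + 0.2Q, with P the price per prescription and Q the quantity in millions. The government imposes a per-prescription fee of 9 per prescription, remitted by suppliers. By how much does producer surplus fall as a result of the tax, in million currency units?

Rewrite in direct form: Qd = 151 − 4P and Qs = 5P + 52.
Without the tax, 151 − 4P = 5P + 52 gives 9P = 99, so P* = 11 and Q* = 107.
With the tax collected from suppliers, supply shifts: Qs = 5(P − 9) + 52.
New equilibrium: buyers pay 16, suppliers receive 7, Q = 87. (Wedge: Pb − Ps = 9.)
ΔPS is the trapezoid between Q = 87 and Q = 107 of height 4: ½ · (107 + 87) · 4 = 388.

Producer surplus falls by 388 million.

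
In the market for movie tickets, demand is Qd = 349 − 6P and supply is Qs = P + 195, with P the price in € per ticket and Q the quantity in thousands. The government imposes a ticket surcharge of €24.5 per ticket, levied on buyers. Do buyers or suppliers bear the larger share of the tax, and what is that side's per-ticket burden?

Suppliers bear the larger share: €21 per ticket.

Before the tax: set 349 − 6P = P + 195 → P* = €22, Q* = 217.
With the tax collected from buyers, demand (in seller-price terms) shifts: Qd = 349 − 6(P + 24.5).
New equilibrium: buyers pay €25.5, suppliers receive €1, Q = 196. (Wedge: Pb − Ps = 24.5.)
Per-ticket burden: buyers €3.5, suppliers €21.
Suppliers take the larger share because supply is less price-elastic here (demand slope 6 vs supply slope 1).
The less price-elastic side of the market bears the larger share of a per-unit tax.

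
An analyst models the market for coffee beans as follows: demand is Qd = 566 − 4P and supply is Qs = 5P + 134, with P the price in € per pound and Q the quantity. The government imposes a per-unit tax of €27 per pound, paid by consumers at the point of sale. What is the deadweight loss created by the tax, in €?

Deadweight loss = €810.

Before the tax: set 566 − 4P = 5P + 134 → P* = €48, Q* = 374.
With the tax collected from consumers, demand (in seller-price terms) shifts: Qd = 566 − 4(P + 27).
New equilibrium: consumers pay €63, sellers receive €36, Q = 314. (Wedge: Pb − Ps = 27.)
Quantity falls by |ΔQ| = |374 − 314| = 60.
DWL = ½ · t · |ΔQ| = ½ · 27 · 60 = €810.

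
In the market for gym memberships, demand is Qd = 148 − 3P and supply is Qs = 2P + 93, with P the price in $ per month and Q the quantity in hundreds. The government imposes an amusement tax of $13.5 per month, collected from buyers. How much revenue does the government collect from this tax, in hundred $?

Without the tax, 148 − 3P = 2P + 93 gives 5P = 55, so P* = $11 and Q* = 115.
With the tax collected from buyers, demand (in seller-price terms) shifts: Qd = 148 − 3(P + 13.5).
Solving gives Q = 98.8 with buyers paying $16.4 and sellers receiving $2.9 (the $13.5 wedge).
Revenue = t · Q = 13.5 · 98.8 = $1333.8.

Tax revenue = $1333.8 hundred.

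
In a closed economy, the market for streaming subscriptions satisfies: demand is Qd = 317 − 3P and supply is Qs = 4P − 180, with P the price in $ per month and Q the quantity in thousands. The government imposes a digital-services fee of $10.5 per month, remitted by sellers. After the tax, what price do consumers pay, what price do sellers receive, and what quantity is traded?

Before the tax: set 317 − 3P = 4P − 180 → P* = $71, Q* = 104.
With the tax collected from sellers, supply shifts: Qs = 4(P − 10.5) − 180.
New equilibrium: consumers pay $77, sellers receive $66.5, Q = 86. (Wedge: Pb − Ps = 10.5.)

Consumers pay $77; sellers receive $66.5; quantity = 86.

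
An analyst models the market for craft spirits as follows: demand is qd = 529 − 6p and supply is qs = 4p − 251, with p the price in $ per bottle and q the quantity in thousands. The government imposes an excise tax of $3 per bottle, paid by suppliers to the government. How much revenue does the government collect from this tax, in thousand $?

Tax revenue = $161.4 thousand.

Without the tax, 529 − 6p = 4p − 251 gives 10p = 780, so p* = $78 and q* = 61.
With the tax collected from suppliers, supply shifts: qs = 4(p − 3) − 251.
New equilibrium: consumers pay $79.2, suppliers receive $76.2, q = 53.8. (Wedge: pb − ps = 3.)
Revenue = t · Q = 3 · 53.8 = $161.4.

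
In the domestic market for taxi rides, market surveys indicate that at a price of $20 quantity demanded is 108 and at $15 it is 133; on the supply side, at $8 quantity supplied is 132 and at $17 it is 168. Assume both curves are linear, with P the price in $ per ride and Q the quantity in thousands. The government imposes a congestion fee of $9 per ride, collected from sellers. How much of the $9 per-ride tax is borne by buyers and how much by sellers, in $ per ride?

Buyers bear $4 per ride; sellers bear $5 per ride.

Demand slope: (133 − 108)/(15 − 20) = -5, so Qd = 208 − 5P.
Supply slope: (168 − 132)/(17 − 8) = 4, so Qs = 4P + 100.
Without the tax, 208 − 5P = 4P + 100 gives 9P = 108, so P* = $12 and Q* = 148.
With the tax collected from sellers, supply shifts: Qs = 4(P − 9) + 100.
New equilibrium: buyers pay $16, sellers receive $7, Q = 128. (Wedge: Pb − Ps = 9.)
Burden on buyers: $4; on sellers: $5. (They sum to $9.)
The less price-elastic side of the market bears the larger share of a per-unit tax.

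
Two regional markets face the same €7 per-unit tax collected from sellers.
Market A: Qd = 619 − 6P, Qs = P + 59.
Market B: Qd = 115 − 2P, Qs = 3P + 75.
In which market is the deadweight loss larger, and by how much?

Market B, by €8.4.

Market A: pre-tax P* = €80, Q* = 139; post-tax Q = 133; deadweight loss = €21.
Market B: pre-tax P* = €8, Q* = 99; post-tax Q = 90.6; deadweight loss = €29.4.
Difference: €21 vs €29.4 → market B is larger by €8.4.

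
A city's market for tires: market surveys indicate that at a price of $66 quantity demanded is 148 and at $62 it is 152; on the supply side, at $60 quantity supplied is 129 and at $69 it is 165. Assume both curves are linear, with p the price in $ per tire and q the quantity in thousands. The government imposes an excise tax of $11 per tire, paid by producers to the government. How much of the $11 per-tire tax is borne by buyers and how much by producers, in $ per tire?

Buyers bear $8.8 per tire; producers bear $2.2 per tire.

Demand slope: (152 − 148)/(62 − 66) = -1, so qd = 214 − p.
Supply slope: (165 − 129)/(69 − 60) = 4, so qs = 4p − 111.
Without the tax, 214 − p = 4p − 111 gives 5p = 325, so p* = $65 and q* = 149.
With the tax collected from producers, supply shifts: qs = 4(p − 11) − 111.
New equilibrium: buyers pay $73.8, producers receive $62.8, q = 140.2. (Wedge: pb − ps = 11.)
Burden on buyers: $8.8; on producers: $2.2. (They sum to $11.)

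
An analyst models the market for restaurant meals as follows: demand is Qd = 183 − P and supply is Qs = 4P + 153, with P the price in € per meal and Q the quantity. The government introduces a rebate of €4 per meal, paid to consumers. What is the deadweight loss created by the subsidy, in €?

Deadweight loss = €6.4.

Before the subsidy: set 183 − P = 4P + 153 → P* = €6, Q* = 177.
With a per-unit subsidy paid to consumers, each effectively pays P − 4, so demand becomes Qd = 183 − (P − 4).
Solving gives Q = 180.2 with consumers paying €2.8 and producers receiving €6.8 (the €4 wedge).
Quantity rises by |ΔQ| = |177 − 180.2| = 3.2.
DWL = ½ · t · |ΔQ| = ½ · 4 · 3.2 = €6.4.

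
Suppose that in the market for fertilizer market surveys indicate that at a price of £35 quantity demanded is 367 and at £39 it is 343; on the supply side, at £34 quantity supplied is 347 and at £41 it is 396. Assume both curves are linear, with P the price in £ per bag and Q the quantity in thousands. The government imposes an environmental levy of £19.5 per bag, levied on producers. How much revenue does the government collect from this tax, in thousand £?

Demand slope: (343 − 367)/(39 − 35) = -6, so Qd = 577 − 6P.
Supply slope: (396 − 347)/(41 − 34) = 7, so Qs = 7P + 109.
Before the tax: set 577 − 6P = 7P + 109 → P* = £36, Q* = 361.
With the tax collected from producers, supply shifts: Qs = 7(P − 19.5) + 109.
New equilibrium: buyers pay £46.5, producers receive £27, Q = 298. (Wedge: Pb − Ps = 19.5.)
Revenue = t · Q = 19.5 · 298 = £5811.

Tax revenue = £5811 thousand.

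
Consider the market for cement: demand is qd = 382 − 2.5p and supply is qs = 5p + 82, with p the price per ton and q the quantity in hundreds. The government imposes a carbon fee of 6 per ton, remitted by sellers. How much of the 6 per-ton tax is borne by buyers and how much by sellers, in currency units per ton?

Before the tax: set 382 − 2.5p = 5p + 82 → p* = 40, q* = 282.
With the tax collected from sellers, supply shifts: qs = 5(p − 6) + 82.
New equilibrium: buyers pay 44, sellers receive 38, q = 272. (Wedge: pb − ps = 6.)
Burden on buyers: 4; on sellers: 2. (They sum to 6.)
The less price-elastic side of the market bears the larger share of a per-unit tax.

Buyers bear 4 per ton; sellers bear 2 per ton.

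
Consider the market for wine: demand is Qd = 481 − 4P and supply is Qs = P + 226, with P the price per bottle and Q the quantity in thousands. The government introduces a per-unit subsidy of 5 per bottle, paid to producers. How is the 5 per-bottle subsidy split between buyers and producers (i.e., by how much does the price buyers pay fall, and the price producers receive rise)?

Buyers gain 1 per bottle; producers gain 4 per bottle.

Without the subsidy, 481 − 4P = P + 226 gives 5P = 255, so P* = 51 and Q* = 277.
With a per-unit subsidy paid to producers, each receives P + 5 per unit sold, so supply becomes Qs = (P + 5) + 226.
Solving gives Q = 281 with buyers paying 50 and producers receiving 55 (the 5 wedge).
Gain to buyers: 1; to producers: 4. (They sum to 5.)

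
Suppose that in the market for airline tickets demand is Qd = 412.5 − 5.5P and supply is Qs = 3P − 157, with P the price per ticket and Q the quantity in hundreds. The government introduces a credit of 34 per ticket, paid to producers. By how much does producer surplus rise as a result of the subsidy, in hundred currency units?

Without the subsidy, 412.5 − 5.5P = 3P − 157 gives 8.5P = 569.5, so P* = 67 and Q* = 44.
With a per-unit subsidy paid to producers, each receives P + 34 per unit sold, so supply becomes Qs = 3(P + 34) − 157.
New equilibrium: consumers pay 55, producers receive 89, Q = 110. (Wedge: Pb − Ps = −34.)
ΔPS is the trapezoid between Q = 110 and Q = 44 of height 22: ½ · (44 + 110) · 22 = 1694.

Producer surplus rises by 1694 hundred.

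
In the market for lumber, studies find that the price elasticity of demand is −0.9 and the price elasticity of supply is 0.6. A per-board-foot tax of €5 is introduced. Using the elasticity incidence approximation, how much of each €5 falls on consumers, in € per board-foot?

Incidence ratio: consumers' share ≈ εs / (εs + |εd|) = 0.6 / (0.6 + 0.9) = 0.4.
So consumers bear ≈ 0.4 × €5 = €2; sellers bear €3.

Consumers bear ≈ €2 per board-foot.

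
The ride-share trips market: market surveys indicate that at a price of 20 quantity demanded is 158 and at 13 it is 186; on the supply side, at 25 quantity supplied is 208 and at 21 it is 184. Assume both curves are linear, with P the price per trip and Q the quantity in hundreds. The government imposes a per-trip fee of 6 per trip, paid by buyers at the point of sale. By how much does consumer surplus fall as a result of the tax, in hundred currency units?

Demand slope: (186 − 158)/(13 − 20) = -4, so Qd = 238 − 4P.
Supply slope: (184 − 208)/(21 − 25) = 6, so Qs = 6P + 58.
Before the tax: set 238 − 4P = 6P + 58 → P* = 18, Q* = 166.
With the tax collected from buyers, demand (in seller-price terms) shifts: Qd = 238 − 4(P + 6).
Solving gives Q = 151.6 with buyers paying 21.6 and suppliers receiving 15.6 (the 6 wedge).
ΔCS is the trapezoid between Q = 151.6 and Q = 166 of height 3.6: ½ · (166 + 151.6) · 3.6 = 571.68.

Consumer surplus falls by 571.68 hundred.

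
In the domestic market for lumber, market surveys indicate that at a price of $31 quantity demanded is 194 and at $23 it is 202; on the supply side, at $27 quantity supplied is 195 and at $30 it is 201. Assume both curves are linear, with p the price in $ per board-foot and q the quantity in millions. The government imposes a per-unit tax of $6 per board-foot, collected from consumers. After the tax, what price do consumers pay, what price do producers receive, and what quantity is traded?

Consumers pay $32; producers receive $26; quantity = 193.

Demand slope: (202 − 194)/(23 − 31) = -1, so qd = 225 − p.
Supply slope: (201 − 195)/(30 − 27) = 2, so qs = 2p + 141.
Without the tax, 225 − p = 2p + 141 gives 3p = 84, so p* = $28 and q* = 197.
With the tax collected from consumers, demand (in seller-price terms) shifts: qd = 225 − (p + 6).
Solving gives q = 193 with consumers paying $32 and producers receiving $26 (the $6 wedge).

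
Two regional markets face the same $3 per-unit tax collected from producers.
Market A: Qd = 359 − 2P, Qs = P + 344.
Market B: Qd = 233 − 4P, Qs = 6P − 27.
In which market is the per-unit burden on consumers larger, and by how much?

Market A: pre-tax P* = $5, Q* = 349; post-tax Q = 347; per-unit burden on consumers = $1.
Market B: pre-tax P* = $26, Q* = 129; post-tax Q = 121.8; per-unit burden on consumers = $1.8.
Difference: $1 vs $1.8 → market B is larger by $0.8.

Market B, by $0.8.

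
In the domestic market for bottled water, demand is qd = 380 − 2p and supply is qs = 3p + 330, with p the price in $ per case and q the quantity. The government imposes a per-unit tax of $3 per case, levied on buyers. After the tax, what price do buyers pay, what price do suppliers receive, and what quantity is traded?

Buyers pay $11.8; suppliers receive $8.8; quantity = 356.4.

Without the tax, 380 − 2p = 3p + 330 gives 5p = 50, so p* = $10 and q* = 360.
With the tax collected from buyers, demand (in seller-price terms) shifts: qd = 380 − 2(p + 3).
Solving gives q = 356.4 with buyers paying $11.8 and suppliers receiving $8.8 (the $3 wedge).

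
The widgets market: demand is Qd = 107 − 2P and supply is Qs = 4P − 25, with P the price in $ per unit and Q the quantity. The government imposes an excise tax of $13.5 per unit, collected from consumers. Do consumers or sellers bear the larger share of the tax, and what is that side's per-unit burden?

Before the tax: set 107 − 2P = 4P − 25 → P* = $22, Q* = 63.
With the tax collected from consumers, demand (in seller-price terms) shifts: Qd = 107 − 2(P + 13.5).
New equilibrium: consumers pay $31, sellers receive $17.5, Q = 45. (Wedge: Pb − Ps = 13.5.)
Per-unit burden: consumers $9, sellers $4.5.
Consumers take the larger share because demand is less price-elastic here (demand slope 2 vs supply slope 4).

Consumers bear the larger share: $9 per unit.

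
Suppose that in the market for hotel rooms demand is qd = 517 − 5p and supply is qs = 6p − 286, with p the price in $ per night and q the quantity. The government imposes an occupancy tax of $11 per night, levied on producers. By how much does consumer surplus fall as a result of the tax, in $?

Consumer surplus falls by $822.

Before the tax: set 517 − 5p = 6p − 286 → p* = $73, q* = 152.
With the tax collected from producers, supply shifts: qs = 6(p − 11) − 286.
Solving gives q = 122 with buyers paying $79 and producers receiving $68 (the $11 wedge).
ΔCS is the trapezoid between Q = 122 and Q = 152 of height $6: ½ · (152 + 122) · 6 = $822.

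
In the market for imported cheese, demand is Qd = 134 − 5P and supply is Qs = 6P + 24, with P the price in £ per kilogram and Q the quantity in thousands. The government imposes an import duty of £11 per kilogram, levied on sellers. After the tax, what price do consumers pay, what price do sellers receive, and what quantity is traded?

Consumers pay £16; sellers receive £5; quantity = 54.

Before the tax: set 134 − 5P = 6P + 24 → P* = £10, Q* = 84.
With the tax collected from sellers, supply shifts: Qs = 6(P − 11) + 24.
New equilibrium: consumers pay £16, sellers receive £5, Q = 54. (Wedge: Pb − Ps = 11.)
The less price-elastic side of the market bears the larger share of a per-unit tax.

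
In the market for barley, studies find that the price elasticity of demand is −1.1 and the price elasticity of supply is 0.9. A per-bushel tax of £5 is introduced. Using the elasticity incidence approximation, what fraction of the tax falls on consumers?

Incidence ratio: consumers' share ≈ εs / (εs + |εd|) = 0.9 / (0.9 + 1.1) = 0.45.
Supply is the less elastic side, so consumers bear the smaller share.

Consumers' share ≈ 0.45.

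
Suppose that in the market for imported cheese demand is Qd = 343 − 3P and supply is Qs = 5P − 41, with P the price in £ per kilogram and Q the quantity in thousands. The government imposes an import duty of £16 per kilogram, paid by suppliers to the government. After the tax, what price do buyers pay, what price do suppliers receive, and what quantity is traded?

Before the tax: set 343 − 3P = 5P − 41 → P* = £48, Q* = 199.
With the tax collected from suppliers, supply shifts: Qs = 5(P − 16) − 41.
New equilibrium: buyers pay £58, suppliers receive £42, Q = 169. (Wedge: Pb − Ps = 16.)
The less price-elastic side of the market bears the larger share of a per-unit tax.

Buyers pay £58; suppliers receive £42; quantity = 169.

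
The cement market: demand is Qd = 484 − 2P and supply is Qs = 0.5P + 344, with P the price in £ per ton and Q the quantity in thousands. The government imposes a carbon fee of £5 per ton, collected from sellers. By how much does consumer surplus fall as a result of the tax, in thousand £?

Consumer surplus falls by £371 thousand.

Without the tax, 484 − 2P = 0.5P + 344 gives 2.5P = 140, so P* = £56 and Q* = 372.
With the tax collected from sellers, supply shifts: Qs = 0.5(P − 5) + 344.
New equilibrium: buyers pay £57, sellers receive £52, Q = 370. (Wedge: Pb − Ps = 5.)
ΔCS is the trapezoid between Q = 370 and Q = 372 of height £1: ½ · (372 + 370) · 1 = £371.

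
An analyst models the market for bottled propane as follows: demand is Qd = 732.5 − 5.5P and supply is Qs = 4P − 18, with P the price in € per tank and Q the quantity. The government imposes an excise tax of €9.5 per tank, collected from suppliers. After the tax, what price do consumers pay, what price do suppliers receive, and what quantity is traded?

Consumers pay €83; suppliers receive €73.5; quantity = 276.

Before the tax: set 732.5 − 5.5P = 4P − 18 → P* = €79, Q* = 298.
With the tax collected from suppliers, supply shifts: Qs = 4(P − 9.5) − 18.
Solving gives Q = 276 with consumers paying €83 and suppliers receiving €73.5 (the €9.5 wedge).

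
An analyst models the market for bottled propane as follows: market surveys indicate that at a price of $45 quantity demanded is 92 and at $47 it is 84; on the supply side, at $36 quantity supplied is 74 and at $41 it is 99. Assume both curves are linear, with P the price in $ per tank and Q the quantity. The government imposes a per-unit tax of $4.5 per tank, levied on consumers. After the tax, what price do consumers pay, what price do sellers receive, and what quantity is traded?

Demand slope: (84 − 92)/(47 − 45) = -4, so Qd = 272 − 4P.
Supply slope: (99 − 74)/(41 − 36) = 5, so Qs = 5P − 106.
Before the tax: set 272 − 4P = 5P − 106 → P* = $42, Q* = 104.
With the tax collected from consumers, demand (in seller-price terms) shifts: Qd = 272 − 4(P + 4.5).
Solving gives Q = 94 with consumers paying $44.5 and sellers receiving $40 (the $4.5 wedge).

Consumers pay $44.5; sellers receive $40; quantity = 94.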